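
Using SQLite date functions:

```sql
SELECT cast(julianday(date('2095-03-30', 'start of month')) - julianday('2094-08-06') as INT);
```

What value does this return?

207

`start of month` rewinds 2095-03-30 to 2095-03-01.
25 days remain in August 2094 after the 6th (31 − 6).
Full months from September 2094 through February 2095 contribute their day counts.
Then 1 day into March 2095.
Total: 25 + 30 + 31 + 30 + 31 + 31 + 28 + 1 = 207.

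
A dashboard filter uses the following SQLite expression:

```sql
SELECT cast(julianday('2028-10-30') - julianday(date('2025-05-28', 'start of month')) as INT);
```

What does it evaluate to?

1278

`start of month` rewinds 2025-05-28 to 2025-05-01.
30 days remain in May 2025 after the 1st (31 − 1).
Full months from June 2025 through September 2028 contribute their day counts.
Then 30 days into October 2028.
Total: 30 + 30 + 31 + 31 + 30 + 31 + 30 + 31 + 31 + 28 + 31 + 30 + 31 + 30 + 31 + 31 + 30 + 31 + 30 + 31 + 31 + 28 + 31 + 30 + 31 + 30 + 31 + 31 + 30 + 31 + 30 + 31 + 31 + 29 + 31 + 30 + 31 + 30 + 31 + 31 + 30 + 30 = 1278.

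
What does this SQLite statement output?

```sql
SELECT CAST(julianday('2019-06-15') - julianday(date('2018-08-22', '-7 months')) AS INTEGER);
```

509

Adding -7 months to 2018-08-22 gives 2018-01-22.
9 days remain in January 2018 after the 22nd (31 − 22).
Full months from February 2018 through May 2019 contribute their day counts.
Then 15 days into June 2019.
Total: 9 + 28 + 31 + 30 + 31 + 30 + 31 + 31 + 30 + 31 + 30 + 31 + 31 + 28 + 31 + 30 + 31 + 15 = 509.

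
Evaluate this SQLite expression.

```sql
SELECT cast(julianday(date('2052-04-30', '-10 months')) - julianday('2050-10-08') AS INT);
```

265

Adding -10 months to 2052-04-30 gives 2051-06-30.
23 days remain in October 2050 after the 8th (31 − 8).
Full months from November 2050 through May 2051 contribute their day counts.
Then 30 days into June 2051.
Total: 23 + 30 + 31 + 31 + 28 + 31 + 30 + 31 + 30 = 265.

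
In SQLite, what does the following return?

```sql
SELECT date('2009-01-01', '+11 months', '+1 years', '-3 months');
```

Adding +11 months to 2009-01-01 gives 2009-12-01.
Adding +1 year to 2009-12-01 gives 2010-12-01.
Adding -3 months to 2010-12-01 gives 2010-09-01.

2010-09-01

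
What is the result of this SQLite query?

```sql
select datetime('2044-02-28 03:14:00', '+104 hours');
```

+104 hours from 2044-02-28 03:14:00 is 2044-03-03 11:14:00 (crosses midnight).

2044-03-03 11:14:00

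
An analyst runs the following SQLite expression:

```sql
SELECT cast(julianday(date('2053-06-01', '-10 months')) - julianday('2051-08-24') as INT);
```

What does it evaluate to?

Adding -10 months to 2053-06-01 gives 2052-08-01.
7 days remain in August 2051 after the 24th (31 − 24).
Full months from September 2051 through July 2052 contribute their day counts.
Then 1 day into August 2052.
Total: 7 + 30 + 31 + 30 + 31 + 31 + 29 + 31 + 30 + 31 + 30 + 31 + 1 = 343.

343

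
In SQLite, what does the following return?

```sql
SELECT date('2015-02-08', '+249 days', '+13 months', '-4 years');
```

Applying '+249 days' to 2015-02-08: counting 249 days forward gives 2015-10-15.
Adding +13 months to 2015-10-15 gives 2016-11-15.
Adding -4 years to 2016-11-15 gives 2012-11-15.

2012-11-15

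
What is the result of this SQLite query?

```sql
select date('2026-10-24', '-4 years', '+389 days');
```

Adding -4 years to 2026-10-24 gives 2022-10-24.
Applying '+389 days' to 2022-10-24: counting 389 days forward gives 2023-11-17.

2023-11-17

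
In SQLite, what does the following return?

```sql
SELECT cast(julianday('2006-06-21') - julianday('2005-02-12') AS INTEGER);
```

16 days remain in February 2005 after the 12th (28 − 12).
Full months from March 2005 through May 2006 contribute their day counts.
Then 21 days into June 2006.
Total: 16 + 31 + 30 + 31 + 30 + 31 + 31 + 30 + 31 + 30 + 31 + 31 + 28 + 31 + 30 + 31 + 21 = 494.

494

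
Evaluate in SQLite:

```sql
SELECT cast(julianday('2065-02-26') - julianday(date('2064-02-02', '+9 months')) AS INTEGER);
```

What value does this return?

Adding +9 months to 2064-02-02 gives 2064-11-02.
28 days remain in November 2064 after the 2nd (30 − 2).
December 2064: 31 days.
January 2065: 31 days.
Then 26 days into February 2065.
Total: 28 + 31 + 31 + 26 = 116.

116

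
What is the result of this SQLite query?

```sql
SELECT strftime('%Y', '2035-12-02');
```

2035

`%Y` extracts the 4-digit year: 2035.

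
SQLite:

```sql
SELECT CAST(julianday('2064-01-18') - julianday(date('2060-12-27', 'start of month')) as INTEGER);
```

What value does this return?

1143

`start of month` rewinds 2060-12-27 to 2060-12-01.
30 days remain in December 2060 after the 1st (31 − 1).
Full months from January 2061 through December 2063 contribute their day counts.
Then 18 days into January 2064.
Total: 30 + 31 + 28 + 31 + 30 + 31 + 30 + 31 + 31 + 30 + 31 + 30 + 31 + 31 + 28 + 31 + 30 + 31 + 30 + 31 + 31 + 30 + 31 + 30 + 31 + 31 + 28 + 31 + 30 + 31 + 30 + 31 + 31 + 30 + 31 + 30 + 31 + 18 = 1143.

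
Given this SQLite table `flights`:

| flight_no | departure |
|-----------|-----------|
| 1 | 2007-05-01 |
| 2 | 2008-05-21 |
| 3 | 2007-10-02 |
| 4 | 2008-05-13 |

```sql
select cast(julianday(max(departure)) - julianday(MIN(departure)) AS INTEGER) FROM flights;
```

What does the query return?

MIN = 2007-05-01, MAX = 2008-05-21.
30 days remain in May 2007 after the 1st (31 − 1).
Full months from June 2007 through April 2008 contribute their day counts.
Then 21 days into May 2008.
Total: 30 + 30 + 31 + 31 + 30 + 31 + 30 + 31 + 31 + 29 + 31 + 30 + 21 = 386.

386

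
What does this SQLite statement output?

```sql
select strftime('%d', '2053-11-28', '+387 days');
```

20

First apply '+387 days': 2053-11-28 → 2054-12-20.
`%d` extracts the 2-digit day of month: 20.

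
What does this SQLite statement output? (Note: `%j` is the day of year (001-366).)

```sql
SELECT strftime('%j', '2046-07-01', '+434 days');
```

First apply '+434 days': 2046-07-01 → 2047-09-08.
Day-of-year for 2047-09-08: days since 2047-01-01 inclusive = 251, zero-padded to 251.

251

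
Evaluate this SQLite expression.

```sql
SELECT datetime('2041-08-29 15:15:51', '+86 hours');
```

+86 hours from 2041-08-29 15:15:51 is 2041-09-02 05:15:51 (crosses midnight).

2041-09-02 05:15:51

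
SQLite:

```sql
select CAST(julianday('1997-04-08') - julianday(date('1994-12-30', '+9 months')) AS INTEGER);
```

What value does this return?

Adding +9 months to 1994-12-30 gives 1995-09-30.
0 days remain in September 1995 after the 30th (30 − 30).
Full months from October 1995 through March 1997 contribute their day counts.
Then 8 days into April 1997.
Total: 0 + 31 + 30 + 31 + 31 + 29 + 31 + 30 + 31 + 30 + 31 + 31 + 30 + 31 + 30 + 31 + 31 + 28 + 31 + 8 = 556.

556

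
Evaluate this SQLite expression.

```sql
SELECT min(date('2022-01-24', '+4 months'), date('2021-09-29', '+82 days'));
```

2021-12-20

date('2022-01-24', '+4 months') → 2022-05-24.
date('2021-09-29', '+82 days') → 2021-12-20.
Earlier of the two is 2021-12-20.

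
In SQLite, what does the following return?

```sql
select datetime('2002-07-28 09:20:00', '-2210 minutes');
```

2002-07-26 20:30:00

2210 minutes = 36h 50m; -2210 minutes from 2002-07-28 09:20:00 is 2002-07-26 20:30:00 (crosses midnight).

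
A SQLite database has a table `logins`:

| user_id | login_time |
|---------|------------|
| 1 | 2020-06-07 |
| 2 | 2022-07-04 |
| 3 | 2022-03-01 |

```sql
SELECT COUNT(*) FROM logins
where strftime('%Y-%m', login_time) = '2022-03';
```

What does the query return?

Rows with year-month 2022-03: 2022-03-01 → 1.

1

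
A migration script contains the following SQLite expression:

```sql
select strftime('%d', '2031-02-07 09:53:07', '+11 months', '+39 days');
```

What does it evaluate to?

15

First apply '+11 months', '+39 days': 2031-02-07 09:53:07 → 2032-02-15 09:53:07.
`%d` extracts the 2-digit day of month: 15.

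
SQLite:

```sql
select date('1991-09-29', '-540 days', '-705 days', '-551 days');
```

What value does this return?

1986-10-29

Applying '-540 days' to 1991-09-29: counting 540 days back gives 1990-04-07.
Applying '-705 days' to 1990-04-07: counting 705 days back gives 1988-05-02.
Applying '-551 days' to 1988-05-02: counting 551 days back gives 1986-10-29.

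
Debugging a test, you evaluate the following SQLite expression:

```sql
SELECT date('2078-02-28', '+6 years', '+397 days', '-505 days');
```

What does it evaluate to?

2083-11-12

Adding +6 years to 2078-02-28 gives 2084-02-28.
Applying '+397 days' to 2084-02-28: counting 397 days forward gives 2085-03-31.
Applying '-505 days' to 2085-03-31: counting 505 days back gives 2083-11-12.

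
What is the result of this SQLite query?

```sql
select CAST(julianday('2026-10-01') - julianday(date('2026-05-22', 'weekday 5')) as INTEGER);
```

`weekday 5` advances to the next Friday; 2026-05-22 is already a Friday, so it stays at 2026-05-22.
9 days remain in May 2026 after the 22nd (31 − 22).
June 2026: 30 days.
July 2026: 31 days.
August 2026: 31 days.
September 2026: 30 days.
Then 1 day into October 2026.
Total: 9 + 30 + 31 + 31 + 30 + 1 = 132.

132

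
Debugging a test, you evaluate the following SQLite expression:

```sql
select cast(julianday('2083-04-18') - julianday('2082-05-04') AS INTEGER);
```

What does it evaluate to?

349

27 days remain in May 2082 after the 4th (31 − 4).
Full months from June 2082 through March 2083 contribute their day counts.
Then 18 days into April 2083.
Total: 27 + 30 + 31 + 31 + 30 + 31 + 30 + 31 + 31 + 28 + 31 + 18 = 349.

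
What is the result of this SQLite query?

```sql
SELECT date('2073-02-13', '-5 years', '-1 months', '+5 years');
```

2073-01-13

Adding -5 years to 2073-02-13 gives 2068-02-13.
Adding -1 month to 2068-02-13 gives 2068-01-13.
Adding +5 years to 2068-01-13 gives 2073-01-13.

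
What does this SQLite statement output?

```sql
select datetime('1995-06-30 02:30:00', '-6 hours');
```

1995-06-29 20:30:00

-6 hours from 1995-06-30 02:30:00 is 1995-06-29 20:30:00 (crosses midnight).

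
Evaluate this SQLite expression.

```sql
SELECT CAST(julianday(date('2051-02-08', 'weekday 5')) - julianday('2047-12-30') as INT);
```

`weekday 5` advances to the next Friday; 2051-02-08 is a Wednesday, so it moves forward to 2051-02-10.
1 day remains in December 2047 after the 30th (31 − 30).
Full months from January 2048 through January 2051 contribute their day counts.
Then 10 days into February 2051.
Total: 1 + 31 + 29 + 31 + 30 + 31 + 30 + 31 + 31 + 30 + 31 + 30 + 31 + 31 + 28 + 31 + 30 + 31 + 30 + 31 + 31 + 30 + 31 + 30 + 31 + 31 + 28 + 31 + 30 + 31 + 30 + 31 + 31 + 30 + 31 + 30 + 31 + 31 + 10 = 1138.

1138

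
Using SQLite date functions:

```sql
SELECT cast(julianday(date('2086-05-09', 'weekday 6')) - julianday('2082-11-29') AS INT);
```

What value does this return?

`weekday 6` advances to the next Saturday; 2086-05-09 is a Thursday, so it moves forward to 2086-05-11.
1 day remains in November 2082 after the 29th (30 − 29).
Full months from December 2082 through April 2086 contribute their day counts.
Then 11 days into May 2086.
Total: 1 + 31 + 31 + 28 + 31 + 30 + 31 + 30 + 31 + 31 + 30 + 31 + 30 + 31 + 31 + 29 + 31 + 30 + 31 + 30 + 31 + 31 + 30 + 31 + 30 + 31 + 31 + 28 + 31 + 30 + 31 + 30 + 31 + 31 + 30 + 31 + 30 + 31 + 31 + 28 + 31 + 30 + 11 = 1259.

1259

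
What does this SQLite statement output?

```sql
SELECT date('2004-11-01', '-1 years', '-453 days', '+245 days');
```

2003-04-07

Adding -1 year to 2004-11-01 gives 2003-11-01.
Applying '-453 days' to 2003-11-01: counting 453 days back gives 2002-08-05.
Applying '+245 days' to 2002-08-05: counting 245 days forward gives 2003-04-07.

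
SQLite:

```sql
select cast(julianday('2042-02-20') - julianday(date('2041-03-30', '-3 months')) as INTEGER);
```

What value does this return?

Adding -3 months to 2041-03-30 gives 2040-12-30.
1 day remains in December 2040 after the 30th (31 − 30).
Full months from January 2041 through January 2042 contribute their day counts.
Then 20 days into February 2042.
Total: 1 + 31 + 28 + 31 + 30 + 31 + 30 + 31 + 31 + 30 + 31 + 30 + 31 + 31 + 20 = 417.

417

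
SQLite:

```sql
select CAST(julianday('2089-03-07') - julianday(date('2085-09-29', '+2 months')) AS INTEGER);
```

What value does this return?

1194

Adding +2 months to 2085-09-29 gives 2085-11-29.
1 day remains in November 2085 after the 29th (30 − 29).
Full months from December 2085 through February 2089 contribute their day counts.
Then 7 days into March 2089.
Total: 1 + 31 + 31 + 28 + 31 + 30 + 31 + 30 + 31 + 31 + 30 + 31 + 30 + 31 + 31 + 28 + 31 + 30 + 31 + 30 + 31 + 31 + 30 + 31 + 30 + 31 + 31 + 29 + 31 + 30 + 31 + 30 + 31 + 31 + 30 + 31 + 30 + 31 + 31 + 28 + 7 = 1194.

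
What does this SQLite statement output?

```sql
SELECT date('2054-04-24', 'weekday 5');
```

2054-04-24

`weekday 5` advances to the next Friday; 2054-04-24 is already a Friday, so it stays at 2054-04-24.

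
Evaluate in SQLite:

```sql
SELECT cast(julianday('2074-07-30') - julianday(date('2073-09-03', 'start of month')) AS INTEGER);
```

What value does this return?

332

`start of month` rewinds 2073-09-03 to 2073-09-01.
29 days remain in September 2073 after the 1st (30 − 1).
Full months from October 2073 through June 2074 contribute their day counts.
Then 30 days into July 2074.
Total: 29 + 31 + 30 + 31 + 31 + 28 + 31 + 30 + 31 + 30 + 30 = 332.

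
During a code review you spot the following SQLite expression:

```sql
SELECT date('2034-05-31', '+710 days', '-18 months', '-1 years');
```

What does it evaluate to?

2033-11-10

Applying '+710 days' to 2034-05-31: counting 710 days forward gives 2036-05-10.
Adding -18 months to 2036-05-10 gives 2034-11-10.
Adding -1 year to 2034-11-10 gives 2033-11-10.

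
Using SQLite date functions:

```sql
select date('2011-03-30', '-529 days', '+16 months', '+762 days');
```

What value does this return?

Applying '-529 days' to 2011-03-30: counting 529 days back gives 2009-10-17.
Adding +16 months to 2009-10-17 gives 2011-02-17.
Applying '+762 days' to 2011-02-17: counting 762 days forward gives 2013-03-20.

2013-03-20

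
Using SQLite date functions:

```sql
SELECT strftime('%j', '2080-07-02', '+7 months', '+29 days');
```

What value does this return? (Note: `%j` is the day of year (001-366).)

062

First apply '+7 months', '+29 days': 2080-07-02 → 2081-03-03.
Day-of-year for 2081-03-03: days since 2081-01-01 inclusive = 62, zero-padded to 062.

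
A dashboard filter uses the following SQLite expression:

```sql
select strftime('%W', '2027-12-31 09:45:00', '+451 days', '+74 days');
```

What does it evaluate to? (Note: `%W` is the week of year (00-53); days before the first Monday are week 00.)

23

First apply '+451 days', '+74 days': 2027-12-31 09:45:00 → 2029-06-08 09:45:00.
2029-06-08 is a Friday. SQLite's %W counts Mondays since the year started; the result is 23.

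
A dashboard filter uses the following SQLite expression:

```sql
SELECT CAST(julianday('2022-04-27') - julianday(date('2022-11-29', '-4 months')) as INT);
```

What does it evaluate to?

Adding -4 months to 2022-11-29 gives 2022-07-29.
3 days remain in April 2022 after the 27th (30 − 27).
May 2022: 31 days.
June 2022: 30 days.
Then 29 days into July 2022.
Total: 3 + 31 + 30 + 29 = 93.
The subtraction is earlier − later, so the result is −93 → -93.

-93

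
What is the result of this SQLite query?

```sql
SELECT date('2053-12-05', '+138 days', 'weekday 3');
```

Applying '+138 days' to 2053-12-05: counting 138 days forward gives 2054-04-22.
`weekday 3` advances to the next Wednesday; 2054-04-22 is already a Wednesday, so it stays at 2054-04-22.

2054-04-22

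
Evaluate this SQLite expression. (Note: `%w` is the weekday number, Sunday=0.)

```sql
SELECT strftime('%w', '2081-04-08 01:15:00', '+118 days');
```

First apply '+118 days': 2081-04-08 01:15:00 → 2081-08-04 01:15:00.
2081-08-04 is a Monday; with Sunday=0 that is 1.

1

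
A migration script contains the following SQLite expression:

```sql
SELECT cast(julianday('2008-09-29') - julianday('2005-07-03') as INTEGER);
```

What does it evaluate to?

1184

28 days remain in July 2005 after the 3rd (31 − 3).
Full months from August 2005 through August 2008 contribute their day counts.
Then 29 days into September 2008.
Total: 28 + 31 + 30 + 31 + 30 + 31 + 31 + 28 + 31 + 30 + 31 + 30 + 31 + 31 + 30 + 31 + 30 + 31 + 31 + 28 + 31 + 30 + 31 + 30 + 31 + 31 + 30 + 31 + 30 + 31 + 31 + 29 + 31 + 30 + 31 + 30 + 31 + 31 + 29 = 1184.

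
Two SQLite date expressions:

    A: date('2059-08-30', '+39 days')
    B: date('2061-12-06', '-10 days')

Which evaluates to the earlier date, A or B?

A = 2059-10-08.
B = 2061-11-26.
A is earlier.

A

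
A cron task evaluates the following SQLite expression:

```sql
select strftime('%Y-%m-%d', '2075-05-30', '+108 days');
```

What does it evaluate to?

First apply '+108 days': 2075-05-30 → 2075-09-15.
`%Y-%m-%d` extracts the ISO date: 2075-09-15.

2075-09-15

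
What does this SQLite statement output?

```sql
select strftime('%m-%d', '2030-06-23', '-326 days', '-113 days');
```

First apply '-326 days', '-113 days': 2030-06-23 → 2029-04-10.
`%m-%d` extracts the month-day: 04-10.

04-10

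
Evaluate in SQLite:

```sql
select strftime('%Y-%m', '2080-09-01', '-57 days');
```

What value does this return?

2080-07

First apply '-57 days': 2080-09-01 → 2080-07-06.
`%Y-%m` extracts the year-month: 2080-07.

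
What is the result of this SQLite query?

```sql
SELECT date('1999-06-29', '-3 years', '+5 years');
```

2001-06-29

Adding -3 years to 1999-06-29 gives 1996-06-29.
Adding +5 years to 1996-06-29 gives 2001-06-29.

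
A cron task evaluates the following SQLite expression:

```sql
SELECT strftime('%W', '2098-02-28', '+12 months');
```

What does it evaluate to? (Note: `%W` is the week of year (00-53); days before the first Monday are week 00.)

First apply '+12 months': 2098-02-28 → 2099-02-28.
2099-02-28 is a Saturday. SQLite's %W counts Mondays since the year started; the result is 08.

08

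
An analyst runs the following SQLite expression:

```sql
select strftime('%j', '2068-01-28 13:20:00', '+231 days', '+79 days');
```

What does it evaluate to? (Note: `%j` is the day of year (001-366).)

First apply '+231 days', '+79 days': 2068-01-28 13:20:00 → 2068-12-03 13:20:00.
Day-of-year for 2068-12-03: days since 2068-01-01 inclusive = 338, zero-padded to 338.

338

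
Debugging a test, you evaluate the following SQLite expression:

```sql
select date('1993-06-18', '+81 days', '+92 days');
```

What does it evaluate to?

Applying '+81 days' to 1993-06-18: counting 81 days forward gives 1993-09-07.
Applying '+92 days' to 1993-09-07: counting 92 days forward gives 1993-12-08.

1993-12-08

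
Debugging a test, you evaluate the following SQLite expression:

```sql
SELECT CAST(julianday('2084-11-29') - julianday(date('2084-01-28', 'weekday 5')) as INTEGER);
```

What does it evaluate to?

`weekday 5` advances to the next Friday; 2084-01-28 is already a Friday, so it stays at 2084-01-28.
3 days remain in January 2084 after the 28th (31 − 28).
Full months from February 2084 through October 2084 contribute their day counts.
Then 29 days into November 2084.
Total: 3 + 29 + 31 + 30 + 31 + 30 + 31 + 31 + 30 + 31 + 29 = 306.

306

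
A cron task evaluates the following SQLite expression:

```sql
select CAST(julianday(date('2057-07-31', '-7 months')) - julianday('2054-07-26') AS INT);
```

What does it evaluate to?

Adding -7 months to 2057-07-31 gives 2056-12-31.
5 days remain in July 2054 after the 26th (31 − 26).
Full months from August 2054 through November 2056 contribute their day counts.
Then 31 days into December 2056.
Total: 5 + 31 + 30 + 31 + 30 + 31 + 31 + 28 + 31 + 30 + 31 + 30 + 31 + 31 + 30 + 31 + 30 + 31 + 31 + 29 + 31 + 30 + 31 + 30 + 31 + 31 + 30 + 31 + 30 + 31 = 889.

889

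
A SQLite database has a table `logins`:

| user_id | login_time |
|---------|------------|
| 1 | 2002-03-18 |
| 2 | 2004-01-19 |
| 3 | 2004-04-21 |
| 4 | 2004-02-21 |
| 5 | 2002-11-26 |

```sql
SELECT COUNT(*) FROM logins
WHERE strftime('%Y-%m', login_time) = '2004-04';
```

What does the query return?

1

Rows with year-month 2004-04: 2004-04-21 → 1.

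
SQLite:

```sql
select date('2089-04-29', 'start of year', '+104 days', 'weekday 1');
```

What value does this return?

`start of year` rewinds 2089-04-29 to 2089-01-01.
Applying '+104 days' to 2089-01-01: counting 104 days forward gives 2089-04-15.
`weekday 1` advances to the next Monday; 2089-04-15 is a Friday, so it moves forward to 2089-04-18.

2089-04-18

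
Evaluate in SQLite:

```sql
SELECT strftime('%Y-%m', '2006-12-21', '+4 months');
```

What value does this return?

First apply '+4 months': 2006-12-21 → 2007-04-21.
`%Y-%m` extracts the year-month: 2007-04.

2007-04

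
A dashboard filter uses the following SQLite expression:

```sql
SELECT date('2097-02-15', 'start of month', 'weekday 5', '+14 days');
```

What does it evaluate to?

`start of month` rewinds 2097-02-15 to 2097-02-01.
`weekday 5` advances to the next Friday; 2097-02-01 is already a Friday, so it stays at 2097-02-01.
Advancing 14 more days within February lands on 2097-02-15.

2097-02-15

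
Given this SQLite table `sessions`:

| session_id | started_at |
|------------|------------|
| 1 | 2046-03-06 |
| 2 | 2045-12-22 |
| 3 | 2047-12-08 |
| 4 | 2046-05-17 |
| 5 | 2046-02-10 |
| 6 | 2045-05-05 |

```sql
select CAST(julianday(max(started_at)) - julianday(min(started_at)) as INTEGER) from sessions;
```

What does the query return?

MIN = 2045-05-05, MAX = 2047-12-08.
26 days remain in May 2045 after the 5th (31 − 5).
Full months from June 2045 through November 2047 contribute their day counts.
Then 8 days into December 2047.
Total: 26 + 30 + 31 + 31 + 30 + 31 + 30 + 31 + 31 + 28 + 31 + 30 + 31 + 30 + 31 + 31 + 30 + 31 + 30 + 31 + 31 + 28 + 31 + 30 + 31 + 30 + 31 + 31 + 30 + 31 + 30 + 8 = 947.

947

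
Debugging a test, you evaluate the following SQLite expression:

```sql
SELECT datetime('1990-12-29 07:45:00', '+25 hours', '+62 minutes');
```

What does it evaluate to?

1990-12-30 09:47:00

+25 hours from 1990-12-29 07:45:00 is 1990-12-30 08:45:00 (crosses midnight).
62 minutes = 1h 2m; +62 minutes from 1990-12-30 08:45:00 is 1990-12-30 09:47:00.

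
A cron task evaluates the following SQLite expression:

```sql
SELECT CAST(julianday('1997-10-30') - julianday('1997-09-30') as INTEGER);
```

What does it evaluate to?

30

0 days remain in September 1997 after the 30th (30 − 30).
Then 30 days into October 1997.
Total: 0 + 30 = 30.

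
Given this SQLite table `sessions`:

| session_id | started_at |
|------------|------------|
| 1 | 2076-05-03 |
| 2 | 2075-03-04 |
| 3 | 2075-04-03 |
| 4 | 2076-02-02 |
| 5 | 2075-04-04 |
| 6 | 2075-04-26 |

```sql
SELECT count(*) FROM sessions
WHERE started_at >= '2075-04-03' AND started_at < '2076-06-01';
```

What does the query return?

5

Rows in [2075-04-03, 2076-06-01): 2076-05-03, 2075-04-03, 2076-02-02, 2075-04-04, 2075-04-26 → 5 rows.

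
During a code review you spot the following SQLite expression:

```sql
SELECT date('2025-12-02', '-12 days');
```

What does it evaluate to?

2025-11-20

Going back 2 days from 2025-12-02 reaches 2025-11-30 (last day of November, 30 days).
Going back 10 days within November lands on 2025-11-20.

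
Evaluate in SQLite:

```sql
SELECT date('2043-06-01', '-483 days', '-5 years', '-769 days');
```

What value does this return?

2034-12-27

Applying '-483 days' to 2043-06-01: counting 483 days back gives 2042-02-03.
Adding -5 years to 2042-02-03 gives 2037-02-03.
Applying '-769 days' to 2037-02-03: counting 769 days back gives 2034-12-27.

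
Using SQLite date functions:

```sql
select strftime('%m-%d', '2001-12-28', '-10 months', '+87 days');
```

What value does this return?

05-26

First apply '-10 months', '+87 days': 2001-12-28 → 2001-05-26.
`%m-%d` extracts the month-day: 05-26.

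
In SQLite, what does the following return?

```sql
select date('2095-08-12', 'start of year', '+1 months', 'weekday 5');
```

`start of year` rewinds 2095-08-12 to 2095-01-01.
Adding +1 month to 2095-01-01 gives 2095-02-01.
`weekday 5` advances to the next Friday; 2095-02-01 is a Tuesday, so it moves forward to 2095-02-04.

2095-02-04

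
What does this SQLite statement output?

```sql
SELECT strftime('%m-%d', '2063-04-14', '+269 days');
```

First apply '+269 days': 2063-04-14 → 2064-01-08.
`%m-%d` extracts the month-day: 01-08.

01-08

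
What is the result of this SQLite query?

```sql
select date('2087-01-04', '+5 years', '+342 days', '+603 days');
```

Adding +5 years to 2087-01-04 gives 2092-01-04.
Applying '+342 days' to 2092-01-04: counting 342 days forward gives 2092-12-11.
Applying '+603 days' to 2092-12-11: counting 603 days forward gives 2094-08-06.

2094-08-06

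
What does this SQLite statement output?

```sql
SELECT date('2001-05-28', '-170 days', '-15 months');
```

1999-09-09

Applying '-170 days' to 2001-05-28: counting 170 days back gives 2000-12-09.
Adding -15 months to 2000-12-09 gives 1999-09-09.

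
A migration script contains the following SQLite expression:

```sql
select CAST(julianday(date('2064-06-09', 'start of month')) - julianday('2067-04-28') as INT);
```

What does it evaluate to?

-1061

`start of month` rewinds 2064-06-09 to 2064-06-01.
29 days remain in June 2064 after the 1st (30 − 1).
Full months from July 2064 through March 2067 contribute their day counts.
Then 28 days into April 2067.
Total: 29 + 31 + 31 + 30 + 31 + 30 + 31 + 31 + 28 + 31 + 30 + 31 + 30 + 31 + 31 + 30 + 31 + 30 + 31 + 31 + 28 + 31 + 30 + 31 + 30 + 31 + 31 + 30 + 31 + 30 + 31 + 31 + 28 + 31 + 28 = 1061.
The subtraction is earlier − later, so the result is −1061 → -1061.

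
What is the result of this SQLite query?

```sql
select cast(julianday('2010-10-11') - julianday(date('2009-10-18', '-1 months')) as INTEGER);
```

388

Adding -1 month to 2009-10-18 gives 2009-09-18.
12 days remain in September 2009 after the 18th (30 − 18).
Full months from October 2009 through September 2010 contribute their day counts.
Then 11 days into October 2010.
Total: 12 + 31 + 30 + 31 + 31 + 28 + 31 + 30 + 31 + 30 + 31 + 31 + 30 + 11 = 388.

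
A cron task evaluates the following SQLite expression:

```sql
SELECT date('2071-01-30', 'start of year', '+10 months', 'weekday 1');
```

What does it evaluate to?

`start of year` rewinds 2071-01-30 to 2071-01-01.
Adding +10 months to 2071-01-01 gives 2071-11-01.
`weekday 1` advances to the next Monday; 2071-11-01 is a Sunday, so it moves forward to 2071-11-02.

2071-11-02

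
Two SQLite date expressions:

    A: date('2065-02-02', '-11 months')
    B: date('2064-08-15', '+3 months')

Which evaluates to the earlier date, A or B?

A = 2064-03-02.
B = 2064-11-15.
A is earlier.

A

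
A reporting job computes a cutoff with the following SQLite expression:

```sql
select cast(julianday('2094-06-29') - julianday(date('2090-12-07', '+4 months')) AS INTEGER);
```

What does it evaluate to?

Adding +4 months to 2090-12-07 gives 2091-04-07.
23 days remain in April 2091 after the 7th (30 − 7).
Full months from May 2091 through May 2094 contribute their day counts.
Then 29 days into June 2094.
Total: 23 + 31 + 30 + 31 + 31 + 30 + 31 + 30 + 31 + 31 + 29 + 31 + 30 + 31 + 30 + 31 + 31 + 30 + 31 + 30 + 31 + 31 + 28 + 31 + 30 + 31 + 30 + 31 + 31 + 30 + 31 + 30 + 31 + 31 + 28 + 31 + 30 + 31 + 29 = 1179.

1179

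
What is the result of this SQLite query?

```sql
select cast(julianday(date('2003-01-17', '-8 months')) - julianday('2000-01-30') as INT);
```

838

Adding -8 months to 2003-01-17 gives 2002-05-17.
1 day remains in January 2000 after the 30th (31 − 30).
Full months from February 2000 through April 2002 contribute their day counts.
Then 17 days into May 2002.
Total: 1 + 29 + 31 + 30 + 31 + 30 + 31 + 31 + 30 + 31 + 30 + 31 + 31 + 28 + 31 + 30 + 31 + 30 + 31 + 31 + 30 + 31 + 30 + 31 + 31 + 28 + 31 + 30 + 17 = 838.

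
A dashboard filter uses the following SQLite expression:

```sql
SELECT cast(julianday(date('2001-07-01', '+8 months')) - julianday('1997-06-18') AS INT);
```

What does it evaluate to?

Adding +8 months to 2001-07-01 gives 2002-03-01.
12 days remain in June 1997 after the 18th (30 − 18).
Full months from July 1997 through February 2002 contribute their day counts.
Then 1 day into March 2002.
Total: 12 + 31 + 31 + 30 + 31 + 30 + 31 + 31 + 28 + 31 + 30 + 31 + 30 + 31 + 31 + 30 + 31 + 30 + 31 + 31 + 28 + 31 + 30 + 31 + 30 + 31 + 31 + 30 + 31 + 30 + 31 + 31 + 29 + 31 + 30 + 31 + 30 + 31 + 31 + 30 + 31 + 30 + 31 + 31 + 28 + 31 + 30 + 31 + 30 + 31 + 31 + 30 + 31 + 30 + 31 + 31 + 28 + 1 = 1717.

1717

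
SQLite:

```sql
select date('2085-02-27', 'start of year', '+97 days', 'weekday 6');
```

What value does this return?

2085-04-14

`start of year` rewinds 2085-02-27 to 2085-01-01.
Applying '+97 days' to 2085-01-01: counting 97 days forward gives 2085-04-08.
`weekday 6` advances to the next Saturday; 2085-04-08 is a Sunday, so it moves forward to 2085-04-14.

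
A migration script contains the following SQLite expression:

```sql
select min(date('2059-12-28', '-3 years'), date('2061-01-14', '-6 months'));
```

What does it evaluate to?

date('2059-12-28', '-3 years') → 2056-12-28.
date('2061-01-14', '-6 months') → 2060-07-14.
Earlier of the two is 2056-12-28.

2056-12-28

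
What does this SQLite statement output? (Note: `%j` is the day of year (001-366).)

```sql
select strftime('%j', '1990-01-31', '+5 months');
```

First apply '+5 months': 1990-01-31 → 1990-07-01.
Day-of-year for 1990-07-01: days since 1990-01-01 inclusive = 182, zero-padded to 182.

182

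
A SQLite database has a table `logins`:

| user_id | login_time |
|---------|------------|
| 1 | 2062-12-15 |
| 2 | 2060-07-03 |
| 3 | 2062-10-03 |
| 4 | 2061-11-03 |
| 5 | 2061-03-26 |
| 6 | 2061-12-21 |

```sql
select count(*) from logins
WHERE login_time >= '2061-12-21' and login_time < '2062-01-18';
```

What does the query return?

1

Rows in [2061-12-21, 2062-01-18): 2061-12-21 → 1 row.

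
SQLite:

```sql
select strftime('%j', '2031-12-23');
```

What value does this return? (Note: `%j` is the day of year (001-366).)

Day-of-year for 2031-12-23: days since 2031-01-01 inclusive = 357, zero-padded to 357.

357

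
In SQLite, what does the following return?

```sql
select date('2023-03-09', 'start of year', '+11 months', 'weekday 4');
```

2023-12-07

`start of year` rewinds 2023-03-09 to 2023-01-01.
Adding +11 months to 2023-01-01 gives 2023-12-01.
`weekday 4` advances to the next Thursday; 2023-12-01 is a Friday, so it moves forward to 2023-12-07.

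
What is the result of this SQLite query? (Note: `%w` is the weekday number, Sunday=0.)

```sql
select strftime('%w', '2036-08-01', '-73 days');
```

2

First apply '-73 days': 2036-08-01 → 2036-05-20.
2036-05-20 is a Tuesday; with Sunday=0 that is 2.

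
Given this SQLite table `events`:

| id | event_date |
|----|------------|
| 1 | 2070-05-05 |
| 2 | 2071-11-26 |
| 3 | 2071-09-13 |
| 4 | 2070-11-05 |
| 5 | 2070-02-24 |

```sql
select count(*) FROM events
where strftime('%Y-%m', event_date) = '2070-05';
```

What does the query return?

Rows with year-month 2070-05: 2070-05-05 → 1.

1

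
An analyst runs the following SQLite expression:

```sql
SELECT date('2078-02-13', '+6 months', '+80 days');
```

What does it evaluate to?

2078-11-01

Adding +6 months to 2078-02-13 gives 2078-08-13.
Applying '+80 days' to 2078-08-13: counting 80 days forward gives 2078-11-01.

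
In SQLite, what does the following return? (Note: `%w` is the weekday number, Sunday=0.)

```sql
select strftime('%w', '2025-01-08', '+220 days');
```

First apply '+220 days': 2025-01-08 → 2025-08-16.
2025-08-16 is a Saturday; with Sunday=0 that is 6.

6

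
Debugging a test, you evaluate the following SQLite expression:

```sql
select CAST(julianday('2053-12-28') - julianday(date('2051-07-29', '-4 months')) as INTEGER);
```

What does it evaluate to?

Adding -4 months to 2051-07-29 gives 2051-03-29.
2 days remain in March 2051 after the 29th (31 − 29).
Full months from April 2051 through November 2053 contribute their day counts.
Then 28 days into December 2053.
Total: 2 + 30 + 31 + 30 + 31 + 31 + 30 + 31 + 30 + 31 + 31 + 29 + 31 + 30 + 31 + 30 + 31 + 31 + 30 + 31 + 30 + 31 + 31 + 28 + 31 + 30 + 31 + 30 + 31 + 31 + 30 + 31 + 30 + 28 = 1005.

1005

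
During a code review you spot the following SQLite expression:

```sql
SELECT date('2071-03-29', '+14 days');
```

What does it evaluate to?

2071-04-12

March 2071 has 31 days; 2 remain after the 29th, so 3 days reach 2071-04-01.
Advancing 11 more days within April lands on 2071-04-12.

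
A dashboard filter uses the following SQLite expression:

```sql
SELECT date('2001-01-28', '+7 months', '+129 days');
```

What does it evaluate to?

Adding +7 months to 2001-01-28 gives 2001-08-28.
Applying '+129 days' to 2001-08-28: counting 129 days forward gives 2002-01-04.

2002-01-04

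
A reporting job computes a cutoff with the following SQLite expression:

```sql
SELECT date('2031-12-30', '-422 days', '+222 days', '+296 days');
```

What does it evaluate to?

Applying '-422 days' to 2031-12-30: counting 422 days back gives 2030-11-03.
Applying '+222 days' to 2030-11-03: counting 222 days forward gives 2031-06-13.
Applying '+296 days' to 2031-06-13: counting 296 days forward gives 2032-04-04.

2032-04-04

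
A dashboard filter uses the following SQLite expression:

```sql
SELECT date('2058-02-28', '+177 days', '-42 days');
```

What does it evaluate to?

Applying '+177 days' to 2058-02-28: counting 177 days forward gives 2058-08-24.
Applying '-42 days' to 2058-08-24: counting 42 days back gives 2058-07-13.

2058-07-13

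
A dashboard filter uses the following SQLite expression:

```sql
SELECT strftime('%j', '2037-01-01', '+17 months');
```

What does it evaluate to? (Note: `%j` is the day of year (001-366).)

152

First apply '+17 months': 2037-01-01 → 2038-06-01.
Day-of-year for 2038-06-01: days since 2038-01-01 inclusive = 152, zero-padded to 152.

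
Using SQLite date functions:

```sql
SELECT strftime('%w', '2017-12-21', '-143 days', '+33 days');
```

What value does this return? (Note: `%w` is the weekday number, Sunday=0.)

6

First apply '-143 days', '+33 days': 2017-12-21 → 2017-09-02.
2017-09-02 is a Saturday; with Sunday=0 that is 6.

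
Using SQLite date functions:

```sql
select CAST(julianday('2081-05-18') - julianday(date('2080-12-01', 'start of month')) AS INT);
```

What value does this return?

`start of month` rewinds 2080-12-01 to 2080-12-01.
30 days remain in December 2080 after the 1st (31 − 1).
January 2081: 31 days.
February 2081: 28 days.
March 2081: 31 days.
April 2081: 30 days.
Then 18 days into May 2081.
Total: 30 + 31 + 28 + 31 + 30 + 18 = 168.

168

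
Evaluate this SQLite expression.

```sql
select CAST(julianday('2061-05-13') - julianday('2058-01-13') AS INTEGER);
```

1216

18 days remain in January 2058 after the 13th (31 − 13).
Full months from February 2058 through April 2061 contribute their day counts.
Then 13 days into May 2061.
Total: 18 + 28 + 31 + 30 + 31 + 30 + 31 + 31 + 30 + 31 + 30 + 31 + 31 + 28 + 31 + 30 + 31 + 30 + 31 + 31 + 30 + 31 + 30 + 31 + 31 + 29 + 31 + 30 + 31 + 30 + 31 + 31 + 30 + 31 + 30 + 31 + 31 + 28 + 31 + 30 + 13 = 1216.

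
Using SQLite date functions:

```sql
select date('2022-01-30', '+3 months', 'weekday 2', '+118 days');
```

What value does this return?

2022-08-29

Adding +3 months to 2022-01-30 gives 2022-04-30.
`weekday 2` advances to the next Tuesday; 2022-04-30 is a Saturday, so it moves forward to 2022-05-03.
Applying '+118 days' to 2022-05-03: counting 118 days forward gives 2022-08-29.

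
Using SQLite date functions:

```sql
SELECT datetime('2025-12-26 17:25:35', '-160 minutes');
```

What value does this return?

160 minutes = 2h 40m; -160 minutes from 2025-12-26 17:25:35 is 2025-12-26 14:45:35.

2025-12-26 14:45:35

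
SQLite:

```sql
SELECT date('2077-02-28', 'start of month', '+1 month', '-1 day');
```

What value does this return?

`start of month` rewinds 2077-02-28 to 2077-02-01.
Adding +1 month to 2077-02-01 gives 2077-03-01.
Going back 1 day from 2077-03-01 reaches 2077-02-28 (last day of February, 28 days).

2077-02-28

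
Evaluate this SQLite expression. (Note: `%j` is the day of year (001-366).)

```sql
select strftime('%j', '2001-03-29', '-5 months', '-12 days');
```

First apply '-5 months', '-12 days': 2001-03-29 → 2000-10-17.
Day-of-year for 2000-10-17: days since 2000-01-01 inclusive = 291, zero-padded to 291.

291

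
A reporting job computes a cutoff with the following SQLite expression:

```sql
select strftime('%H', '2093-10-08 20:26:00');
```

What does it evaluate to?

`%H` extracts the 2-digit hour (00-23): 20.

20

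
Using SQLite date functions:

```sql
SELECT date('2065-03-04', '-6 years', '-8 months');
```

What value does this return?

Adding -6 years to 2065-03-04 gives 2059-03-04.
Adding -8 months to 2059-03-04 gives 2058-07-04.

2058-07-04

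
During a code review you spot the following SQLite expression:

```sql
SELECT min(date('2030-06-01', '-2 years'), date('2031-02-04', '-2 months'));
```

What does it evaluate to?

2028-06-01

date('2030-06-01', '-2 years') → 2028-06-01.
date('2031-02-04', '-2 months') → 2030-12-04.
Earlier of the two is 2028-06-01.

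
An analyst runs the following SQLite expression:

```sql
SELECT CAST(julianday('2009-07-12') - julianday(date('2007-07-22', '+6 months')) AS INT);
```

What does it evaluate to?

Adding +6 months to 2007-07-22 gives 2008-01-22.
9 days remain in January 2008 after the 22nd (31 − 22).
Full months from February 2008 through June 2009 contribute their day counts.
Then 12 days into July 2009.
Total: 9 + 29 + 31 + 30 + 31 + 30 + 31 + 31 + 30 + 31 + 30 + 31 + 31 + 28 + 31 + 30 + 31 + 30 + 12 = 537.

537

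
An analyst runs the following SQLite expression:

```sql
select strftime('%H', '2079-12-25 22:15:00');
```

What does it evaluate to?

22

`%H` extracts the 2-digit hour (00-23): 22.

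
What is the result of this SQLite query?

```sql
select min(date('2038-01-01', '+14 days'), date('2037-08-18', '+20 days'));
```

2037-09-07

date('2038-01-01', '+14 days') → 2038-01-15.
date('2037-08-18', '+20 days') → 2037-09-07.
Earlier of the two is 2037-09-07.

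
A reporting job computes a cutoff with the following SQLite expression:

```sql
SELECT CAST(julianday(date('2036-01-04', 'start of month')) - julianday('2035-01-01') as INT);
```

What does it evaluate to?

365

`start of month` rewinds 2036-01-04 to 2036-01-01.
30 days remain in January 2035 after the 1st (31 − 1).
Full months from February 2035 through December 2035 contribute their day counts.
Then 1 day into January 2036.
Total: 30 + 28 + 31 + 30 + 31 + 30 + 31 + 31 + 30 + 31 + 30 + 31 + 1 = 365.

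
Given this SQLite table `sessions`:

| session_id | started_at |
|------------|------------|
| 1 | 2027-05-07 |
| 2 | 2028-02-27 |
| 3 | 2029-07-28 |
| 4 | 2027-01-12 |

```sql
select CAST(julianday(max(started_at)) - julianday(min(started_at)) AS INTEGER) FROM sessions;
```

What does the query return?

MIN = 2027-01-12, MAX = 2029-07-28.
19 days remain in January 2027 after the 12th (31 − 12).
Full months from February 2027 through June 2029 contribute their day counts.
Then 28 days into July 2029.
Total: 19 + 28 + 31 + 30 + 31 + 30 + 31 + 31 + 30 + 31 + 30 + 31 + 31 + 29 + 31 + 30 + 31 + 30 + 31 + 31 + 30 + 31 + 30 + 31 + 31 + 28 + 31 + 30 + 31 + 30 + 28 = 928.

928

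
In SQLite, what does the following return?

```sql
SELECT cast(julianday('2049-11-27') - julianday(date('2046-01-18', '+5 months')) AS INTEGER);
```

Adding +5 months to 2046-01-18 gives 2046-06-18.
12 days remain in June 2046 after the 18th (30 − 18).
Full months from July 2046 through October 2049 contribute their day counts.
Then 27 days into November 2049.
Total: 12 + 31 + 31 + 30 + 31 + 30 + 31 + 31 + 28 + 31 + 30 + 31 + 30 + 31 + 31 + 30 + 31 + 30 + 31 + 31 + 29 + 31 + 30 + 31 + 30 + 31 + 31 + 30 + 31 + 30 + 31 + 31 + 28 + 31 + 30 + 31 + 30 + 31 + 31 + 30 + 31 + 27 = 1258.

1258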